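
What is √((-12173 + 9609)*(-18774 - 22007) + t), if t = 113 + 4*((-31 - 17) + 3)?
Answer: √104562417 ≈ 10226.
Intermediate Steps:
t = -67 (t = 113 + 4*(-48 + 3) = 113 + 4*(-45) = 113 - 180 = -67)
√((-12173 + 9609)*(-18774 - 22007) + t) = √((-12173 + 9609)*(-18774 - 22007) - 67) = √(-2564*(-40781) - 67) = √(104562484 - 67) = √104562417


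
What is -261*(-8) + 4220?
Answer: 6308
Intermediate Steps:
-261*(-8) + 4220 = 2088 + 4220 = 6308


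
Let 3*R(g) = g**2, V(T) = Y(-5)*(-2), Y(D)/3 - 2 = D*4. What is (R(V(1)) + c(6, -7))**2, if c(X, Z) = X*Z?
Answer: 14791716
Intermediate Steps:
Y(D) = 6 + 12*D (Y(D) = 6 + 3*(D*4) = 6 + 3*(4*D) = 6 + 12*D)
V(T) = 108 (V(T) = (6 + 12*(-5))*(-2) = (6 - 60)*(-2) = -54*(-2) = 108)
R(g) = g**2/3
(R(V(1)) + c(6, -7))**2 = ((1/3)*108**2 + 6*(-7))**2 = ((1/3)*11664 - 42)**2 = (3888 - 42)**2 = 3846**2 = 14791716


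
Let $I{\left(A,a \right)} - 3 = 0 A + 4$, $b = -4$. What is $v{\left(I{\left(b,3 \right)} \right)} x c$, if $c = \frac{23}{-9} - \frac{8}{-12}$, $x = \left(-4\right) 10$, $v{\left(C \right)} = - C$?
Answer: $- \frac{4760}{9} \approx -528.89$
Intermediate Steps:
$I{\left(A,a \right)} = 7$ ($I{\left(A,a \right)} = 3 + \left(0 A + 4\right) = 3 + \left(0 + 4\right) = 3 + 4 = 7$)
$x = -40$
$c = - \frac{17}{9}$ ($c = 23 \left(- \frac{1}{9}\right) - - \frac{2}{3} = - \frac{23}{9} + \frac{2}{3} = - \frac{17}{9} \approx -1.8889$)
$v{\left(I{\left(b,3 \right)} \right)} x c = \left(-1\right) 7 \left(-40\right) \left(- \frac{17}{9}\right) = \left(-7\right) \left(-40\right) \left(- \frac{17}{9}\right) = 280 \left(- \frac{17}{9}\right) = - \frac{4760}{9}$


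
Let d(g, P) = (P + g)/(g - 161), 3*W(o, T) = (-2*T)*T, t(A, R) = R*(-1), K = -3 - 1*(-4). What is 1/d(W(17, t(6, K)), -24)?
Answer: 485/74 ≈ 6.5541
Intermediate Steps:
K = 1 (K = -3 + 4 = 1)
t(A, R) = -R
W(o, T) = -2*T²/3 (W(o, T) = ((-2*T)*T)/3 = (-2*T²)/3 = -2*T²/3)
d(g, P) = (P + g)/(-161 + g)
1/d(W(17, t(6, K)), -24) = 1/((-24 - 2*(-1*1)²/3)/(-161 - 2*(-1*1)²/3)) = 1/((-24 - ⅔*(-1)²)/(-161 - ⅔*(-1)²)) = 1/((-24 - ⅔*1)/(-161 - ⅔*1)) = 1/((-24 - ⅔)/(-161 - ⅔)) = 1/(-74/3/(-485/3)) = 1/(-3/485*(-74/3)) = 1/(74/485) = 485/74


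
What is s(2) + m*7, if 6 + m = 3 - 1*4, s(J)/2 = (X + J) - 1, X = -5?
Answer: -57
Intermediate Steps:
s(J) = -12 + 2*J (s(J) = 2*((-5 + J) - 1) = 2*(-6 + J) = -12 + 2*J)
m = -7 (m = -6 + (3 - 1*4) = -6 + (3 - 4) = -6 - 1 = -7)
s(2) + m*7 = (-12 + 2*2) - 7*7 = (-12 + 4) - 49 = -8 - 49 = -57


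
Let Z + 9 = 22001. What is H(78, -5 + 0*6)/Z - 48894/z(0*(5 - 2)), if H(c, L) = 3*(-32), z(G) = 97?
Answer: -134410770/266653 ≈ -504.07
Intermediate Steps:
Z = 21992 (Z = -9 + 22001 = 21992)
H(c, L) = -96
H(78, -5 + 0*6)/Z - 48894/z(0*(5 - 2)) = -96/21992 - 48894/97 = -96*1/21992 - 48894*1/97 = -12/2749 - 48894/97 = -134410770/266653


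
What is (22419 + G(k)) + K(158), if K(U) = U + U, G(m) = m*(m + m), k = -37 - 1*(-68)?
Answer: 24657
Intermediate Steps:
k = 31 (k = -37 + 68 = 31)
G(m) = 2*m² (G(m) = m*(2*m) = 2*m²)
K(U) = 2*U
(22419 + G(k)) + K(158) = (22419 + 2*31²) + 2*158 = (22419 + 2*961) + 316 = (22419 + 1922) + 316 = 24341 + 316 = 24657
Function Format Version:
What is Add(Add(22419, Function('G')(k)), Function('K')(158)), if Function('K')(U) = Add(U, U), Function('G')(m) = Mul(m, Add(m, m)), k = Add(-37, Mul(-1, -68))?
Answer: 24657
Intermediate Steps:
k = 31 (k = Add(-37, 68) = 31)
Function('G')(m) = Mul(2, Pow(m, 2)) (Function('G')(m) = Mul(m, Mul(2, m)) = Mul(2, Pow(m, 2)))
Function('K')(U) = Mul(2, U)
Add(Add(22419, Function('G')(k)), Function('K')(158)) = Add(Add(22419, Mul(2, Pow(31, 2))), Mul(2, 158)) = Add(Add(22419, Mul(2, 961)), 316) = Add(Add(22419, 1922), 316) = Add(24341, 316) = 24657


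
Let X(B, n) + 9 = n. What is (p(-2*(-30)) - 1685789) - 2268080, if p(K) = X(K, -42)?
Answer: -3953920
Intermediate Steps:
X(B, n) = -9 + n
p(K) = -51 (p(K) = -9 - 42 = -51)
(p(-2*(-30)) - 1685789) - 2268080 = (-51 - 1685789) - 2268080 = -1685840 - 2268080 = -3953920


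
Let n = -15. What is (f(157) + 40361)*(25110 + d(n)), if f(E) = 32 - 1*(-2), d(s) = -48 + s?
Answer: 1011773565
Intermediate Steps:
f(E) = 34 (f(E) = 32 + 2 = 34)
(f(157) + 40361)*(25110 + d(n)) = (34 + 40361)*(25110 + (-48 - 15)) = 40395*(25110 - 63) = 40395*25047 = 1011773565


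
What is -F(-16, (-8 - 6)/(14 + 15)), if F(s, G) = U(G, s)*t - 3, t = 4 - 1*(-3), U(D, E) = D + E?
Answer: 3433/29 ≈ 118.38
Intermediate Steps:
t = 7 (t = 4 + 3 = 7)
F(s, G) = -3 + 7*G + 7*s (F(s, G) = (G + s)*7 - 3 = (7*G + 7*s) - 3 = -3 + 7*G + 7*s)
-F(-16, (-8 - 6)/(14 + 15)) = -(-3 + 7*((-8 - 6)/(14 + 15)) + 7*(-16)) = -(-3 + 7*(-14/29) - 112) = -(-3 - 98/29 - 112) = -1*(-3433/29) = 3433/29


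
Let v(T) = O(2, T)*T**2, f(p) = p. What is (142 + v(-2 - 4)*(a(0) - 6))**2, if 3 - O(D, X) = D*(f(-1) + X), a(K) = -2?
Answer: 22600516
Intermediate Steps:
O(D, X) = 3 - D*(-1 + X)
v(T) = T**2*(5 - 2*T) (v(T) = (3 + 2 - 1*2*T)*T**2 = (3 + 2 - 2*T)*T**2 = (5 - 2*T)*T**2 = T**2*(5 - 2*T))
(142 + v(-2 - 4)*(a(0) - 6))**2 = (142 + ((-2 - 4)**2*(5 - 2*(-2 - 4)))*(-2 - 6))**2 = (142 + ((-6)**2*(5 - 2*(-6)))*(-8))**2 = (142 + (36*(5 + 12))*(-8))**2 = (142 + (36*17)*(-8))**2 = (142 + 612*(-8))**2 = (142 - 4896)**2 = (-4754)**2 = 22600516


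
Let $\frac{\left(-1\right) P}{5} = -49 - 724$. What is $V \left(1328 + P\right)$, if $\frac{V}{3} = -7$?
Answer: $-109053$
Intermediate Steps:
$P = 3865$ ($P = - 5 \left(-49 - 724\right) = \left(-5\right) \left(-773\right) = 3865$)
$V = -21$ ($V = 3 \left(-7\right) = -21$)
$V \left(1328 + P\right) = - 21 \left(1328 + 3865\right) = \left(-21\right) 5193 = -109053$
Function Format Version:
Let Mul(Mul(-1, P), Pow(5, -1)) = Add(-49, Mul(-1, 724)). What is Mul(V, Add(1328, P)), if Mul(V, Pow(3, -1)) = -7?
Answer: -109053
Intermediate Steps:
P = 3865 (P = Mul(-5, Add(-49, Mul(-1, 724))) = Mul(-5, Add(-49, -724)) = Mul(-5, -773) = 3865)
V = -21 (V = Mul(3, -7) = -21)
Mul(V, Add(1328, P)) = Mul(-21, Add(1328, 3865)) = Mul(-21, 5193) = -109053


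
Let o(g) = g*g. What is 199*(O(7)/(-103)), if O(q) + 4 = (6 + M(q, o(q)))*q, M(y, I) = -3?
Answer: -3383/103 ≈ -32.845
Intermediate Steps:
o(g) = g²
O(q) = -4 + 3*q (O(q) = -4 + (6 - 3)*q = -4 + 3*q)
199*(O(7)/(-103)) = 199*((-4 + 3*7)/(-103)) = 199*((-4 + 21)*(-1/103)) = 199*(17*(-1/103)) = 199*(-17/103) = -3383/103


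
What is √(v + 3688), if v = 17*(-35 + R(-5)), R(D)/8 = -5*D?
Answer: √6493 ≈ 80.579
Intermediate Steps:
R(D) = -40*D (R(D) = 8*(-5*D) = -40*D)
v = 2805 (v = 17*(-35 - 40*(-5)) = 17*(-35 + 200) = 17*165 = 2805)
√(v + 3688) = √(2805 + 3688) = √6493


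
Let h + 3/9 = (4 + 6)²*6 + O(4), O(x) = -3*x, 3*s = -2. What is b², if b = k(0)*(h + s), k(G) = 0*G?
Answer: 0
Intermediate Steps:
s = -⅔ (s = (⅓)*(-2) = -⅔ ≈ -0.66667)
k(G) = 0
h = 1763/3 (h = -⅓ + ((4 + 6)²*6 - 3*4) = -⅓ + (10²*6 - 12) = -⅓ + (100*6 - 12) = -⅓ + (600 - 12) = -⅓ + 588 = 1763/3 ≈ 587.67)
b = 0 (b = 0*(1763/3 - ⅔) = 0*587 = 0)
b² = 0² = 0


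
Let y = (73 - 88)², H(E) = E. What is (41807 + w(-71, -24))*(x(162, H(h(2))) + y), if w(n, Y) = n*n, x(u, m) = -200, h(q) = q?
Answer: 1171200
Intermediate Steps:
y = 225 (y = (-15)² = 225)
w(n, Y) = n²
(41807 + w(-71, -24))*(x(162, H(h(2))) + y) = (41807 + (-71)²)*(-200 + 225) = (41807 + 5041)*25 = 46848*25 = 1171200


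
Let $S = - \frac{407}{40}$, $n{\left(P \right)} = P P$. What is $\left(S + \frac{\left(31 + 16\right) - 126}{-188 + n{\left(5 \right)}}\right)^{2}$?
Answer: $\frac{3991838761}{42510400} \approx 93.903$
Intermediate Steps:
$n{\left(P \right)} = P^{2}$
$S = - \frac{407}{40} \approx -10.175$
$\left(S + \frac{\left(31 + 16\right) - 126}{-188 + n{\left(5 \right)}}\right)^{2} = \left(- \frac{407}{40} + \frac{\left(31 + 16\right) - 126}{-188 + 5^{2}}\right)^{2} = \left(- \frac{407}{40} + \frac{47 - 126}{-188 + 25}\right)^{2} = \left(- \frac{407}{40} - \frac{79}{-163}\right)^{2} = \left(- \frac{407}{40} - - \frac{79}{163}\right)^{2} = \left(- \frac{407}{40} + \frac{79}{163}\right)^{2} = \left(- \frac{63181}{6520}\right)^{2} = \frac{3991838761}{42510400}$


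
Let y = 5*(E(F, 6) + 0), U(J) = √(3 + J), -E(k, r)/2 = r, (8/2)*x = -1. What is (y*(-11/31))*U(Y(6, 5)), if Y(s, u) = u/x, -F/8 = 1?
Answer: 660*I*√17/31 ≈ 87.782*I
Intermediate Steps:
x = -¼ (x = (¼)*(-1) = -¼ ≈ -0.25000)
F = -8 (F = -8*1 = -8)
E(k, r) = -2*r
Y(s, u) = -4*u (Y(s, u) = u/(-¼) = u*(-4) = -4*u)
y = -60 (y = 5*(-2*6 + 0) = 5*(-12 + 0) = 5*(-12) = -60)
(y*(-11/31))*U(Y(6, 5)) = (-(-660)/31)*√(3 - 4*5) = (-(-660)/31)*√(3 - 20) = (-60*(-11/31))*√(-17) = 660*(I*√17)/31 = 660*I*√17/31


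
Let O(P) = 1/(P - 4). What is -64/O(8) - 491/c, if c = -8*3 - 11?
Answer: -8469/35 ≈ -241.97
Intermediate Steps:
c = -35 (c = -24 - 11 = -35)
O(P) = 1/(-4 + P)
-64/O(8) - 491/c = -64/(1/(-4 + 8)) - 491/(-35) = -64/(1/4) - 491*(-1/35) = -64/1/4 + 491/35 = -64*4 + 491/35 = -256 + 491/35 = -8469/35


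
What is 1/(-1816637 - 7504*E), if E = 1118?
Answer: -1/10206109 ≈ -9.7981e-8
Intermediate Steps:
1/(-1816637 - 7504*E) = 1/(-1816637 - 7504*1118) = 1/(-1816637 - 8389472) = 1/(-10206109) = -1/10206109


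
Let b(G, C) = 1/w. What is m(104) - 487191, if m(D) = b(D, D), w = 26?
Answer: -12666965/26 ≈ -4.8719e+5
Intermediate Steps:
b(G, C) = 1/26
m(D) = 1/26
m(104) - 487191 = 1/26 - 487191 = -12666965/26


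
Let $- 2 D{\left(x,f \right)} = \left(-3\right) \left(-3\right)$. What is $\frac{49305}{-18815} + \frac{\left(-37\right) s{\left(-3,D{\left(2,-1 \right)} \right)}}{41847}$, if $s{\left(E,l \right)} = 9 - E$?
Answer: $- \frac{3732649}{1418651} \approx -2.6311$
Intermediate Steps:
$D{\left(x,f \right)} = - \frac{9}{2}$ ($D{\left(x,f \right)} = - \frac{\left(-3\right) \left(-3\right)}{2} = \left(- \frac{1}{2}\right) 9 = - \frac{9}{2}$)
$\frac{49305}{-18815} + \frac{\left(-37\right) s{\left(-3,D{\left(2,-1 \right)} \right)}}{41847} = \frac{49305}{-18815} + \frac{\left(-37\right) \left(9 - -3\right)}{41847} = 49305 \left(- \frac{1}{18815}\right) + - 37 \left(9 + 3\right) \frac{1}{41847} = - \frac{9861}{3763} + \left(-37\right) 12 \cdot \frac{1}{41847} = - \frac{9861}{3763} - \frac{4}{377} = - \frac{3732649}{1418651}$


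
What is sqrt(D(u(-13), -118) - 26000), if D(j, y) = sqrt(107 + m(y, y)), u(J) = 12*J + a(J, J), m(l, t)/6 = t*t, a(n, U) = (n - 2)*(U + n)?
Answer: sqrt(-26000 + sqrt(83651)) ≈ 160.35*I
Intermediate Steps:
a(n, U) = (-2 + n)*(U + n)
m(l, t) = 6*t**2 (m(l, t) = 6*(t*t) = 6*t**2)
u(J) = 2*J**2 + 8*J (u(J) = 12*J + (J**2 - 2*J - 2*J + J*J) = 12*J + (J**2 - 2*J - 2*J + J**2) = 12*J + (-4*J + 2*J**2) = 2*J**2 + 8*J)
D(j, y) = sqrt(107 + 6*y**2)
sqrt(D(u(-13), -118) - 26000) = sqrt(sqrt(107 + 6*(-118)**2) - 26000) = sqrt(sqrt(107 + 6*13924) - 26000) = sqrt(sqrt(107 + 83544) - 26000) = sqrt(sqrt(83651) - 26000) = sqrt(-26000 + sqrt(83651))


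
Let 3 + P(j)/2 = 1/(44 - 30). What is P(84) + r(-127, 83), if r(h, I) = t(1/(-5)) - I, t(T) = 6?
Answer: -580/7 ≈ -82.857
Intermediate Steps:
r(h, I) = 6 - I
P(j) = -41/7 (P(j) = -6 + 2/(44 - 30) = -6 + 2/14 = -6 + 2*(1/14) = -6 + ⅐ = -41/7)
P(84) + r(-127, 83) = -41/7 + (6 - 1*83) = -41/7 + (6 - 83) = -41/7 - 77 = -580/7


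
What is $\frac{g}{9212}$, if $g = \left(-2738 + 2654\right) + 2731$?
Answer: $\frac{2647}{9212} \approx 0.28734$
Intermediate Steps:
$g = 2647$ ($g = -84 + 2731 = 2647$)
$\frac{g}{9212} = \frac{2647}{9212}$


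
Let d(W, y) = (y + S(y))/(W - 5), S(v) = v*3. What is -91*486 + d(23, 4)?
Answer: -398026/9 ≈ -44225.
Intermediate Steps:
S(v) = 3*v
d(W, y) = 4*y/(-5 + W) (d(W, y) = (y + 3*y)/(W - 5) = (4*y)/(-5 + W) = 4*y/(-5 + W))
-91*486 + d(23, 4) = -91*486 + 4*4/(-5 + 23) = -44226 + 4*4/18 = -44226 + 4*4*(1/18) = -44226 + 8/9 = -398026/9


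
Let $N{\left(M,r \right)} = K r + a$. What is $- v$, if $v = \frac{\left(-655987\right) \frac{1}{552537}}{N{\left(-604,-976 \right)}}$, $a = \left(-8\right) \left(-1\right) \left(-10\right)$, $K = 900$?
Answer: $- \frac{655987}{485392703760} \approx -1.3515 \cdot 10^{-6}$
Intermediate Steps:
$a = -80$ ($a = 8 \left(-10\right) = -80$)
$N{\left(M,r \right)} = -80 + 900 r$ ($N{\left(M,r \right)} = 900 r - 80 = -80 + 900 r$)
$v = \frac{655987}{485392703760}$ ($v = \frac{\left(-655987\right) \frac{1}{552537}}{-80 + 900 \left(-976\right)} = \frac{\left(-655987\right) \frac{1}{552537}}{-80 - 878400} = - \frac{655987}{552537 \left(-878480\right)} = \left(- \frac{655987}{552537}\right) \left(- \frac{1}{878480}\right) = \frac{655987}{485392703760} \approx 1.3515 \cdot 10^{-6}$)
$- v = \left(-1\right) \frac{655987}{485392703760} = - \frac{655987}{485392703760}$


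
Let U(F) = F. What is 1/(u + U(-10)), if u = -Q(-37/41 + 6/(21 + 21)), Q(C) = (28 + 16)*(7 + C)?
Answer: -287/81674 ≈ -0.0035140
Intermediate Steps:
Q(C) = 308 + 44*C (Q(C) = 44*(7 + C) = 308 + 44*C)
u = -78804/287 (u = -(308 + 44*(-37/41 + 6/(21 + 21))) = -(308 + 44*(-37*1/41 + 6/42)) = -(308 + 44*(-37/41 + 6*(1/42))) = -(308 + 44*(-37/41 + 1/7)) = -(308 + 44*(-218/287)) = -(308 - 9592/287) = -1*78804/287 = -78804/287 ≈ -274.58)
1/(u + U(-10)) = 1/(-78804/287 - 10) = 1/(-81674/287) = -287/81674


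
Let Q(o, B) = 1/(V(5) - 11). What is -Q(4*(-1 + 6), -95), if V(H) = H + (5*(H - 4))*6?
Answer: -1/24 ≈ -0.041667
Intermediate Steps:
V(H) = -120 + 31*H (V(H) = H + (5*(-4 + H))*6 = H + (-20 + 5*H)*6 = H + (-120 + 30*H) = -120 + 31*H)
Q(o, B) = 1/24 (Q(o, B) = 1/((-120 + 31*5) - 11) = 1/((-120 + 155) - 11) = 1/(35 - 11) = 1/24)
-Q(4*(-1 + 6), -95) = -1*1/24 = -1/24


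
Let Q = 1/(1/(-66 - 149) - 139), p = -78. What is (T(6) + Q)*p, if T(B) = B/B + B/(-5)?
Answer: 402493/24905 ≈ 16.161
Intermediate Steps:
Q = -215/29886 (Q = 1/(1/(-215) - 139) = 1/(-1/215 - 139) = 1/(-29886/215) = -215/29886 ≈ -0.0071940)
T(B) = 1 - B/5 (T(B) = 1 + B*(-⅕) = 1 - B/5)
(T(6) + Q)*p = ((1 - ⅕*6) - 215/29886)*(-78) = ((1 - 6/5) - 215/29886)*(-78) = (-⅕ - 215/29886)*(-78) = -30961/149430*(-78) = 402493/24905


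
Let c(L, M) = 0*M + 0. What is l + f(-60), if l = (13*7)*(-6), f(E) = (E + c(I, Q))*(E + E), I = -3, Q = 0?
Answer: 6654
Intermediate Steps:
c(L, M) = 0 (c(L, M) = 0 + 0 = 0)
f(E) = 2*E² (f(E) = (E + 0)*(E + E) = E*(2*E) = 2*E²)
l = -546 (l = 91*(-6) = -546)
l + f(-60) = -546 + 2*(-60)² = -546 + 2*3600 = -546 + 7200 = 6654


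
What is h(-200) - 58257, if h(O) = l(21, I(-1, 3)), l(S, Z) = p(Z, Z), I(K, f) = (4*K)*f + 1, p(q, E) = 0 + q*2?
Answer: -58279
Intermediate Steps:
p(q, E) = 2*q (p(q, E) = 0 + 2*q = 2*q)
I(K, f) = 1 + 4*K*f (I(K, f) = 4*K*f + 1 = 1 + 4*K*f)
l(S, Z) = 2*Z
h(O) = -22 (h(O) = 2*(1 + 4*(-1)*3) = 2*(1 - 12) = 2*(-11) = -22)
h(-200) - 58257 = -22 - 58257 = -58279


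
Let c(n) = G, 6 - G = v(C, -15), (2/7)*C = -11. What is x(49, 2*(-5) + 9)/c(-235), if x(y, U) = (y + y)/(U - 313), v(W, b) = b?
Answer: -7/471 ≈ -0.014862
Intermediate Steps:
C = -77/2 (C = (7/2)*(-11) = -77/2 ≈ -38.500)
G = 21 (G = 6 - 1*(-15) = 6 + 15 = 21)
c(n) = 21
x(y, U) = 2*y/(-313 + U) (x(y, U) = (2*y)/(-313 + U) = 2*y/(-313 + U))
x(49, 2*(-5) + 9)/c(-235) = (2*49/(-313 + (2*(-5) + 9)))/21 = (2*49/(-313 + (-10 + 9)))*(1/21) = (2*49/(-313 - 1))*(1/21) = (2*49/(-314))*(1/21) = (2*49*(-1/314))*(1/21) = -49/157*1/21 = -7/471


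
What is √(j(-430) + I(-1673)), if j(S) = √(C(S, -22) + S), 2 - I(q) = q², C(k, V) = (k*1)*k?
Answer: √(-2798927 + √184470) ≈ 1672.9*I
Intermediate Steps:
C(k, V) = k² (C(k, V) = k*k = k²)
I(q) = 2 - q²
j(S) = √(S + S²) (j(S) = √(S² + S) = √(S + S²))
√(j(-430) + I(-1673)) = √(√(-430*(1 - 430)) + (2 - 1*(-1673)²)) = √(√(-430*(-429)) + (2 - 1*2798929)) = √(√184470 + (2 - 2798929)) = √(√184470 - 2798927) = √(-2798927 + √184470)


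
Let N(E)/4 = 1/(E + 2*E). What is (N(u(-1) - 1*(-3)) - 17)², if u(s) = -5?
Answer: 2809/9 ≈ 312.11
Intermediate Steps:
N(E) = 4/(3*E) (N(E) = 4/(E + 2*E) = 4/((3*E)) = 4*(1/(3*E)) = 4/(3*E))
(N(u(-1) - 1*(-3)) - 17)² = (4/(3*(-5 - 1*(-3))) - 17)² = (4/(3*(-5 + 3)) - 17)² = ((4/3)/(-2) - 17)² = ((4/3)*(-½) - 17)² = (-⅔ - 17)² = (-53/3)² = 2809/9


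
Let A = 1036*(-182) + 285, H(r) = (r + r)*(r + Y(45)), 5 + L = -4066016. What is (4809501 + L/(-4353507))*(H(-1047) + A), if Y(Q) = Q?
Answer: 39990308523986933788/4353507 ≈ 9.1858e+12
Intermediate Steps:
L = -4066021 (L = -5 - 4066016 = -4066021)
H(r) = 2*r*(45 + r) (H(r) = (r + r)*(r + 45) = (2*r)*(45 + r) = 2*r*(45 + r))
A = -188267 (A = -188552 + 285 = -188267)
(4809501 + L/(-4353507))*(H(-1047) + A) = (4809501 - 4066021/(-4353507))*(2*(-1047)*(45 - 1047) - 188267) = (4809501 - 4066021*(-1/4353507))*(2*(-1047)*(-1002) - 188267) = (4809501 + 4066021/4353507)*(2098188 - 188267) = (20938200336028/4353507)*1909921 = 39990308523986933788/4353507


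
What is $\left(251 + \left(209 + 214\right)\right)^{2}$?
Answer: $454276$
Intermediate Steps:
$\left(251 + \left(209 + 214\right)\right)^{2} = \left(251 + 423\right)^{2} = 674^{2} = 454276$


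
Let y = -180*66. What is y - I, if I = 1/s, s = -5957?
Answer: -70769159/5957 ≈ -11880.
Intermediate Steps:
y = -11880
I = -1/5957 (I = 1/(-5957) = -1/5957 ≈ -0.00016787)
y - I = -11880 - 1*(-1/5957) = -11880 + 1/5957 = -70769159/5957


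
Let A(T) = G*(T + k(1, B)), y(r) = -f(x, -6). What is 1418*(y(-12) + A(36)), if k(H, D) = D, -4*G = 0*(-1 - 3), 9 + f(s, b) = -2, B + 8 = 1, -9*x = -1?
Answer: 15598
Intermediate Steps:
x = ⅑ (x = -⅑*(-1) = ⅑ ≈ 0.11111)
B = -7 (B = -8 + 1 = -7)
f(s, b) = -11 (f(s, b) = -9 - 2 = -11)
G = 0 (G = -0*(-1 - 3) = -0*(-4) = -¼*0 = 0)
y(r) = 11 (y(r) = -1*(-11) = 11)
A(T) = 0 (A(T) = 0*(T - 7) = 0*(-7 + T) = 0)
1418*(y(-12) + A(36)) = 1418*(11 + 0) = 1418*11 = 15598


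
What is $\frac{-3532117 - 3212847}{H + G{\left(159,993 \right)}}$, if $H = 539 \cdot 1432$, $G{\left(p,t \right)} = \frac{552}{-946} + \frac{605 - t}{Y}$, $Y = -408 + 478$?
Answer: $- \frac{55831439510}{6388921109} \approx -8.7388$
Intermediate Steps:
$Y = 70$
$G{\left(p,t \right)} = \frac{53369}{6622} - \frac{t}{70}$ ($G{\left(p,t \right)} = \frac{552}{-946} + \frac{605 - t}{70} = 552 \left(- \frac{1}{946}\right) + \left(605 - t\right) \frac{1}{70} = - \frac{276}{473} - \left(- \frac{121}{14} + \frac{t}{70}\right) = \frac{53369}{6622} - \frac{t}{70}$)
$H = 771848$
$\frac{-3532117 - 3212847}{H + G{\left(159,993 \right)}} = \frac{-3532117 - 3212847}{771848 + \left(\frac{53369}{6622} - \frac{993}{70}\right)} = - \frac{6744964}{771848 + \left(\frac{53369}{6622} - \frac{993}{70}\right)} = - \frac{6744964}{771848 - \frac{101422}{16555}} = - \frac{6744964}{\frac{12777842218}{16555}} = \left(-6744964\right) \frac{16555}{12777842218} = - \frac{55831439510}{6388921109}$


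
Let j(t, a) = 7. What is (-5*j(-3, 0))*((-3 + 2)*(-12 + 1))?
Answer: -385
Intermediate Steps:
(-5*j(-3, 0))*((-3 + 2)*(-12 + 1)) = (-5*7)*((-3 + 2)*(-12 + 1)) = -(-35)*(-11) = -35*11 = -385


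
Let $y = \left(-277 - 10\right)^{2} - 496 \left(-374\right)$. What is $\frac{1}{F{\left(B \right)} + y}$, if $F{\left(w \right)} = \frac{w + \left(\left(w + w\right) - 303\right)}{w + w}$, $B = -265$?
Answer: $\frac{265}{70986894} \approx 3.7331 \cdot 10^{-6}$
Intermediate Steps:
$y = 267873$ ($y = \left(-287\right)^{2} - -185504 = 82369 + 185504 = 267873$)
$F{\left(w \right)} = \frac{-303 + 3 w}{2 w}$ ($F{\left(w \right)} = \frac{w + \left(2 w - 303\right)}{2 w} = \left(w + \left(-303 + 2 w\right)\right) \frac{1}{2 w} = \left(-303 + 3 w\right) \frac{1}{2 w} = \frac{-303 + 3 w}{2 w}$)
$\frac{1}{F{\left(B \right)} + y} = \frac{1}{\frac{3 \left(-101 - 265\right)}{2 \left(-265\right)} + 267873} = \frac{1}{\frac{3}{2} \left(- \frac{1}{265}\right) \left(-366\right) + 267873} = \frac{1}{\frac{549}{265} + 267873} = \frac{1}{\frac{70986894}{265}} = \frac{265}{70986894}$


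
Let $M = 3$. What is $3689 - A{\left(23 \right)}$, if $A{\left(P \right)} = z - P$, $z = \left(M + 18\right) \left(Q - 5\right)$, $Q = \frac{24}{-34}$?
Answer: $\frac{65141}{17} \approx 3831.8$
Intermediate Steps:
$Q = - \frac{12}{17}$ ($Q = 24 \left(- \frac{1}{34}\right) = - \frac{12}{17} \approx -0.70588$)
$z = - \frac{2037}{17}$ ($z = \left(3 + 18\right) \left(- \frac{12}{17} - 5\right) = 21 \left(- \frac{97}{17}\right) = - \frac{2037}{17} \approx -119.82$)
$A{\left(P \right)} = - \frac{2037}{17} - P$
$3689 - A{\left(23 \right)} = 3689 - \left(- \frac{2037}{17} - 23\right) = 3689 - - \frac{2428}{17} = 3689 + \frac{2428}{17} = \frac{65141}{17}$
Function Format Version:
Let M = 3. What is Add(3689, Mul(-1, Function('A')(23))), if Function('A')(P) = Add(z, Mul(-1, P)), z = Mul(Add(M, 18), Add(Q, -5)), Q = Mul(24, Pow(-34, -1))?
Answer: Rational(65141, 17) ≈ 3831.8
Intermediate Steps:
Q = Rational(-12, 17) (Q = Mul(24, Rational(-1, 34)) = Rational(-12, 17) ≈ -0.70588)
z = Rational(-2037, 17) (z = Mul(Add(3, 18), Add(Rational(-12, 17), -5)) = Mul(21, Rational(-97, 17)) = Rational(-2037, 17) ≈ -119.82)
Function('A')(P) = Add(Rational(-2037, 17), Mul(-1, P))
Add(3689, Mul(-1, Function('A')(23))) = Add(3689, Mul(-1, Add(Rational(-2037, 17), Mul(-1, 23)))) = Add(3689, Mul(-1, Add(Rational(-2037, 17), -23))) = Add(3689, Mul(-1, Rational(-2428, 17))) = Add(3689, Rational(2428, 17)) = Rational(65141, 17)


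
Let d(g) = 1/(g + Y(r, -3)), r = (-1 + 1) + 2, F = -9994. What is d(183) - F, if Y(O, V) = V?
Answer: 1798921/180 ≈ 9994.0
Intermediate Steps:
r = 2 (r = 0 + 2 = 2)
d(g) = 1/(-3 + g) (d(g) = 1/(g - 3) = 1/(-3 + g))
d(183) - F = 1/(-3 + 183) - 1*(-9994) = 1/180 + 9994 = 1798921/180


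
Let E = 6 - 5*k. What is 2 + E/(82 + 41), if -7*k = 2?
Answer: 1774/861 ≈ 2.0604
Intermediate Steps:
k = -2/7 (k = -1/7*2 = -2/7 ≈ -0.28571)
E = 52/7 (E = 6 - 5*(-2/7) = 6 + 10/7 = 52/7 ≈ 7.4286)
2 + E/(82 + 41) = 2 + 52/(7*(82 + 41)) = 2 + (52/7)/123 = 2 + (52/7)*(1/123) = 2 + 52/861 = 1774/861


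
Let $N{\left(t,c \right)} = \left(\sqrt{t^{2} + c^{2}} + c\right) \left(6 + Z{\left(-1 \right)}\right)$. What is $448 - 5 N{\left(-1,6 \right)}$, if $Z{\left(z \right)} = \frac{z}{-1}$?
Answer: $238 - 35 \sqrt{37} \approx 25.103$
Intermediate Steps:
$Z{\left(z \right)} = - z$ ($Z{\left(z \right)} = z \left(-1\right) = - z$)
$N{\left(t,c \right)} = 7 c + 7 \sqrt{c^{2} + t^{2}}$ ($N{\left(t,c \right)} = \left(\sqrt{t^{2} + c^{2}} + c\right) \left(6 - -1\right) = \left(\sqrt{c^{2} + t^{2}} + c\right) \left(6 + 1\right) = \left(c + \sqrt{c^{2} + t^{2}}\right) 7 = 7 c + 7 \sqrt{c^{2} + t^{2}}$)
$448 - 5 N{\left(-1,6 \right)} = 448 - 5 \left(7 \cdot 6 + 7 \sqrt{6^{2} + \left(-1\right)^{2}}\right) = 448 - 5 \left(42 + 7 \sqrt{36 + 1}\right) = 448 - 5 \left(42 + 7 \sqrt{37}\right) = 448 - \left(210 + 35 \sqrt{37}\right) = 238 - 35 \sqrt{37}$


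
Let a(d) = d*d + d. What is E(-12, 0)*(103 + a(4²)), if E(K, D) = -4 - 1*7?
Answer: -4125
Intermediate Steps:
a(d) = d + d² (a(d) = d² + d = d + d²)
E(K, D) = -11 (E(K, D) = -4 - 7 = -11)
E(-12, 0)*(103 + a(4²)) = -11*(103 + 4²*(1 + 4²)) = -11*(103 + 16*(1 + 16)) = -11*(103 + 16*17) = -11*(103 + 272) = -11*375 = -4125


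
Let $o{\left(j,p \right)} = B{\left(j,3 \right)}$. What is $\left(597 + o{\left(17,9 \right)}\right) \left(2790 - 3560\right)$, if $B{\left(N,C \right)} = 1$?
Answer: $-460460$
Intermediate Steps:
$o{\left(j,p \right)} = 1$
$\left(597 + o{\left(17,9 \right)}\right) \left(2790 - 3560\right) = \left(597 + 1\right) \left(2790 - 3560\right) = 598 \left(-770\right) = -460460$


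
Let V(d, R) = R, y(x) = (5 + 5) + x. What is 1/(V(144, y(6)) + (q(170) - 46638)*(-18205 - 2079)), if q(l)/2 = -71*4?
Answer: 1/957526520 ≈ 1.0444e-9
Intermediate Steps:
q(l) = -568 (q(l) = 2*(-71*4) = 2*(-284) = -568)
y(x) = 10 + x
1/(V(144, y(6)) + (q(170) - 46638)*(-18205 - 2079)) = 1/((10 + 6) + (-568 - 46638)*(-18205 - 2079)) = 1/(16 - 47206*(-20284)) = 1/(16 + 957526504) = 1/957526520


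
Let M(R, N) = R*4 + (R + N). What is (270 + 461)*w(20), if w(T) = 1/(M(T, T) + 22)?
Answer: 731/142 ≈ 5.1479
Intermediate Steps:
M(R, N) = N + 5*R (M(R, N) = 4*R + (N + R) = N + 5*R)
w(T) = 1/(22 + 6*T) (w(T) = 1/((T + 5*T) + 22) = 1/(6*T + 22) = 1/(22 + 6*T))
(270 + 461)*w(20) = (270 + 461)*(1/(2*(11 + 3*20))) = 731*(1/(2*(11 + 60))) = 731*((1/2)/71) = 731*((1/2)*(1/71)) = 731*(1/142) = 731/142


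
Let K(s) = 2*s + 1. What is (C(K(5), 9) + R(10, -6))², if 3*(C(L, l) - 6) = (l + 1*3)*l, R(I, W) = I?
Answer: 2704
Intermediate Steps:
K(s) = 1 + 2*s
C(L, l) = 6 + l*(3 + l)/3 (C(L, l) = 6 + ((l + 1*3)*l)/3 = 6 + ((l + 3)*l)/3 = 6 + ((3 + l)*l)/3 = 6 + (l*(3 + l))/3 = 6 + l*(3 + l)/3)
(C(K(5), 9) + R(10, -6))² = ((6 + 9 + (⅓)*9²) + 10)² = ((6 + 9 + (⅓)*81) + 10)² = ((6 + 9 + 27) + 10)² = (42 + 10)² = 52² = 2704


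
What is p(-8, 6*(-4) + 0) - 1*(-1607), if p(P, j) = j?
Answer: 1583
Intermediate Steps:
p(-8, 6*(-4) + 0) - 1*(-1607) = (6*(-4) + 0) - 1*(-1607) = (-24 + 0) + 1607 = -24 + 1607 = 1583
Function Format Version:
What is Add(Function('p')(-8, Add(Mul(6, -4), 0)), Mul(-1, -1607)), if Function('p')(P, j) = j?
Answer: 1583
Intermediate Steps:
Add(Function('p')(-8, Add(Mul(6, -4), 0)), Mul(-1, -1607)) = Add(Add(Mul(6, -4), 0), Mul(-1, -1607)) = Add(Add(-24, 0), 1607) = Add(-24, 1607) = 1583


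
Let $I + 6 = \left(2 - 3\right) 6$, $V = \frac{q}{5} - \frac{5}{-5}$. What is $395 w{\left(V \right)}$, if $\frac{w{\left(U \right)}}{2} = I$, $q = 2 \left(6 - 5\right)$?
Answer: $-9480$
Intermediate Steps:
$q = 2$ ($q = 2 \cdot 1 = 2$)
$V = \frac{7}{5}$ ($V = \frac{2}{5} - \frac{5}{-5} = 2 \cdot \frac{1}{5} - -1 = \frac{2}{5} + 1 = \frac{7}{5} \approx 1.4$)
$I = -12$ ($I = -6 + \left(2 - 3\right) 6 = -6 - 6 = -12$)
$w{\left(U \right)} = -24$ ($w{\left(U \right)} = 2 \left(-12\right) = -24$)
$395 w{\left(V \right)} = 395 \left(-24\right) = -9480$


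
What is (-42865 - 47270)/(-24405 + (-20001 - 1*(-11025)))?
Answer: 10015/3709 ≈ 2.7002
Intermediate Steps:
(-42865 - 47270)/(-24405 + (-20001 - 1*(-11025))) = -90135/(-24405 + (-20001 + 11025)) = -90135/(-24405 - 8976) = -90135/(-33381) = -90135*(-1/33381) = 10015/3709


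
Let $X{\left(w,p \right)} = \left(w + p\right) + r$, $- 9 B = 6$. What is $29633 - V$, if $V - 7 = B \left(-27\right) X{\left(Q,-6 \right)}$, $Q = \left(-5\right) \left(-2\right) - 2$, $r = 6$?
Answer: $29482$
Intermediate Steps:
$Q = 8$ ($Q = 10 - 2 = 8$)
$B = - \frac{2}{3}$ ($B = \left(- \frac{1}{9}\right) 6 = - \frac{2}{3} \approx -0.66667$)
$X{\left(w,p \right)} = 6 + p + w$ ($X{\left(w,p \right)} = \left(w + p\right) + 6 = \left(p + w\right) + 6 = 6 + p + w$)
$V = 151$ ($V = 7 + \left(- \frac{2}{3}\right) \left(-27\right) \left(6 - 6 + 8\right) = 7 + 18 \cdot 8 = 7 + 144 = 151$)
$29633 - V = 29633 - 151 = 29482$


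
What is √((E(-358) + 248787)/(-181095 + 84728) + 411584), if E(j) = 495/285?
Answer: √1379811116983891358/1830973 ≈ 641.55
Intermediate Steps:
E(j) = 33/19 (E(j) = 495*(1/285) = 33/19)
√((E(-358) + 248787)/(-181095 + 84728) + 411584) = √((33/19 + 248787)/(-181095 + 84728) + 411584) = √((4726986/19)/(-96367) + 411584) = √((4726986/19)*(-1/96367) + 411584) = √(-4726986/1830973 + 411584) = √(753594464246/1830973) = √1379811116983891358/1830973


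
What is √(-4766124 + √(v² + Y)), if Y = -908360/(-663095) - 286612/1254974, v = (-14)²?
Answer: √(-33005498786499736113275651916 + 83216698453*√266039431014162221405108994)/83216698453 ≈ 2183.1*I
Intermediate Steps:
v = 196
Y = 94991719850/83216698453 (Y = -908360*(-1/663095) - 286612*1/1254974 = 181672/132619 - 143306/627487 = 94991719850/83216698453 ≈ 1.1415)
√(-4766124 + √(v² + Y)) = √(-4766124 + √(196² + 94991719850/83216698453)) = √(-4766124 + √(38416 + 94991719850/83216698453)) = √(-4766124 + √(3196947679490298/83216698453)) = √(-4766124 + √266039431014162221405108994/83216698453)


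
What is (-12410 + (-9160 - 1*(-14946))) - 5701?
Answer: -12325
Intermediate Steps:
(-12410 + (-9160 - 1*(-14946))) - 5701 = (-12410 + (-9160 + 14946)) - 5701 = (-12410 + 5786) - 5701 = -6624 - 5701 = -12325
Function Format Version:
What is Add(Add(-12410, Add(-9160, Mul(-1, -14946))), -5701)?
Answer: -12325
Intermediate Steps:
Add(Add(-12410, Add(-9160, Mul(-1, -14946))), -5701) = Add(Add(-12410, Add(-9160, 14946)), -5701) = Add(Add(-12410, 5786), -5701) = Add(-6624, -5701) = -12325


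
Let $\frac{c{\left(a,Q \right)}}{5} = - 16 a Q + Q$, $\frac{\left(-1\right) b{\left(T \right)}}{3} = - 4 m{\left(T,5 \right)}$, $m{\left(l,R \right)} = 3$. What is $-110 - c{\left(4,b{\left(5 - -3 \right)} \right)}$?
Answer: $11230$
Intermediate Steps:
$b{\left(T \right)} = 36$ ($b{\left(T \right)} = - 3 \left(\left(-4\right) 3\right) = \left(-3\right) \left(-12\right) = 36$)
$c{\left(a,Q \right)} = 5 Q - 80 Q a$ ($c{\left(a,Q \right)} = 5 \left(- 16 a Q + Q\right) = 5 \left(- 16 Q a + Q\right) = 5 \left(Q - 16 Q a\right) = 5 Q - 80 Q a$)
$-110 - c{\left(4,b{\left(5 - -3 \right)} \right)} = -110 - 5 \cdot 36 \left(1 - 64\right) = -110 - 5 \cdot 36 \left(-63\right) = -110 - -11340 = -110 + 11340 = 11230$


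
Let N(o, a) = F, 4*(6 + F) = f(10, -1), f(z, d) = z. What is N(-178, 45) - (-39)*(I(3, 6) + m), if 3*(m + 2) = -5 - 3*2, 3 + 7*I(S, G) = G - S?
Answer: -449/2 ≈ -224.50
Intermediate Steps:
I(S, G) = -3/7 - S/7 + G/7 (I(S, G) = -3/7 + (G - S)/7 = -3/7 + (-S/7 + G/7) = -3/7 - S/7 + G/7)
F = -7/2 (F = -6 + (1/4)*10 = -6 + 5/2 = -7/2 ≈ -3.5000)
N(o, a) = -7/2
m = -17/3 (m = -2 + (-5 - 3*2)/3 = -2 + (-5 - 6)/3 = -2 + (1/3)*(-11) = -2 - 11/3 = -17/3 ≈ -5.6667)
N(-178, 45) - (-39)*(I(3, 6) + m) = -7/2 - (-39)*((-3/7 - 1/7*3 + (1/7)*6) - 17/3) = -7/2 - (-39)*((-3/7 - 3/7 + 6/7) - 17/3) = -7/2 - (-39)*(0 - 17/3) = -7/2 - (-39)*(-17)/3 = -7/2 - 1*221 = -7/2 - 221 = -449/2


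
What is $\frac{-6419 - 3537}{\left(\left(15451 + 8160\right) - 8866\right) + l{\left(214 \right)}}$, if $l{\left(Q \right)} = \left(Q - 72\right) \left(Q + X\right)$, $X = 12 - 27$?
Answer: $- \frac{9956}{43003} \approx -0.23152$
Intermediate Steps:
$X = -15$ ($X = 12 - 27 = -15$)
$l{\left(Q \right)} = \left(-72 + Q\right) \left(-15 + Q\right)$ ($l{\left(Q \right)} = \left(Q - 72\right) \left(Q - 15\right) = \left(-72 + Q\right) \left(-15 + Q\right)$)
$\frac{-6419 - 3537}{\left(\left(15451 + 8160\right) - 8866\right) + l{\left(214 \right)}} = \frac{-6419 - 3537}{\left(\left(15451 + 8160\right) - 8866\right) + \left(1080 + 214^{2} - 18618\right)} = \frac{-6419 + \left(-24074 + 20537\right)}{\left(23611 - 8866\right) + \left(1080 + 45796 - 18618\right)} = \frac{-6419 - 3537}{14745 + 28258} = - \frac{9956}{43003}$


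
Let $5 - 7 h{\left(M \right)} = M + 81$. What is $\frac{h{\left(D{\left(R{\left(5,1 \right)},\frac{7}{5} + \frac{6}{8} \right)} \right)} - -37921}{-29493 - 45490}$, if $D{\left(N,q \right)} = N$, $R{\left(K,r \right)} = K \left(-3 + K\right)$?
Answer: $- \frac{265361}{524881} \approx -0.50556$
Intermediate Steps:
$h{\left(M \right)} = - \frac{76}{7} - \frac{M}{7}$ ($h{\left(M \right)} = \frac{5}{7} - \frac{M + 81}{7} = \frac{5}{7} - \frac{81 + M}{7} = \frac{5}{7} - \left(\frac{81}{7} + \frac{M}{7}\right) = - \frac{76}{7} - \frac{M}{7}$)
$\frac{h{\left(D{\left(R{\left(5,1 \right)},\frac{7}{5} + \frac{6}{8} \right)} \right)} - -37921}{-29493 - 45490} = \frac{\left(- \frac{76}{7} - \frac{5 \left(-3 + 5\right)}{7}\right) - -37921}{-29493 - 45490} = \frac{\left(- \frac{76}{7} - \frac{5 \cdot 2}{7}\right) + 37921}{-74983} = \left(\left(- \frac{76}{7} - \frac{10}{7}\right) + 37921\right) \left(- \frac{1}{74983}\right) = \left(- \frac{86}{7} + 37921\right) \left(- \frac{1}{74983}\right) = \frac{265361}{7} \left(- \frac{1}{74983}\right) = - \frac{265361}{524881}$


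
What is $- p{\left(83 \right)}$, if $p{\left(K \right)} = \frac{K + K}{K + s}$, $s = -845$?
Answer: $\frac{83}{381} \approx 0.21785$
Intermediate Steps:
$p{\left(K \right)} = \frac{2 K}{-845 + K}$ ($p{\left(K \right)} = \frac{K + K}{K - 845} = \frac{2 K}{-845 + K}$)
$- p{\left(83 \right)} = - \frac{2 \cdot 83}{-845 + 83} = - \frac{2 \cdot 83}{-762} = - \frac{2 \cdot 83 \left(-1\right)}{762} = \left(-1\right) \left(- \frac{83}{381}\right) = \frac{83}{381}$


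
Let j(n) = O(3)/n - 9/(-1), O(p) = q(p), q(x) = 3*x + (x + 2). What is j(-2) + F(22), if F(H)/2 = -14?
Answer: -26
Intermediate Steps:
q(x) = 2 + 4*x (q(x) = 3*x + (2 + x) = 2 + 4*x)
F(H) = -28 (F(H) = 2*(-14) = -28)
O(p) = 2 + 4*p
j(n) = 9 + 14/n (j(n) = (2 + 4*3)/n - 9/(-1) = (2 + 12)/n - 9*(-1) = 14/n + 9 = 9 + 14/n)
j(-2) + F(22) = (9 + 14/(-2)) - 28 = (9 + 14*(-1/2)) - 28 = (9 - 7) - 28 = 2 - 28 = -26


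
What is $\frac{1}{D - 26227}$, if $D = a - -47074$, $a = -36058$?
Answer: $- \frac{1}{15211} \approx -6.5742 \cdot 10^{-5}$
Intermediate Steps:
$D = 11016$ ($D = -36058 - -47074 = -36058 + 47074 = 11016$)
$\frac{1}{D - 26227} = \frac{1}{11016 - 26227} = \frac{1}{-15211} = - \frac{1}{15211}$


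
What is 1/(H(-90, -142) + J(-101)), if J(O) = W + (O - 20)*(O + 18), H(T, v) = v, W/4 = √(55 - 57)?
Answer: 9901/98029833 - 4*I*√2/98029833 ≈ 0.000101 - 5.7705e-8*I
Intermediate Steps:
W = 4*I*√2 (W = 4*√(55 - 57) = 4*√(-2) = 4*(I*√2) = 4*I*√2 ≈ 5.6569*I)
J(O) = (-20 + O)*(18 + O) + 4*I*√2 (J(O) = 4*I*√2 + (O - 20)*(O + 18) = 4*I*√2 + (-20 + O)*(18 + O) = (-20 + O)*(18 + O) + 4*I*√2)
1/(H(-90, -142) + J(-101)) = 1/(-142 + (-360 + (-101)² - 2*(-101) + 4*I*√2)) = 1/(-142 + (-360 + 10201 + 202 + 4*I*√2)) = 1/(-142 + (10043 + 4*I*√2)) = 1/(9901 + 4*I*√2)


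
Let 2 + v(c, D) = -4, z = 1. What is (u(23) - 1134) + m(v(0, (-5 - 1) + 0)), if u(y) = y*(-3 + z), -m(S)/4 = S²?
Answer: -1324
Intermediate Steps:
v(c, D) = -6 (v(c, D) = -2 - 4 = -6)
m(S) = -4*S²
u(y) = -2*y (u(y) = y*(-3 + 1) = y*(-2) = -2*y)
(u(23) - 1134) + m(v(0, (-5 - 1) + 0)) = (-2*23 - 1134) - 4*(-6)² = (-46 - 1134) - 4*36 = -1180 - 144 = -1324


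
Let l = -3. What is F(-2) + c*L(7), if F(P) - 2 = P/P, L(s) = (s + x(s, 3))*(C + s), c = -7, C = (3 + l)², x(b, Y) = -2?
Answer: -242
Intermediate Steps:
C = 0 (C = (3 - 3)² = 0² = 0)
L(s) = s*(-2 + s) (L(s) = (s - 2)*(0 + s) = (-2 + s)*s = s*(-2 + s))
F(P) = 3 (F(P) = 2 + P/P = 2 + 1 = 3)
F(-2) + c*L(7) = 3 - 49*(-2 + 7) = 3 - 49*5 = 3 - 7*35 = 3 - 245 = -242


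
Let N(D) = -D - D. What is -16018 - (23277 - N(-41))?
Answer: -39213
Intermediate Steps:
N(D) = -2*D
-16018 - (23277 - N(-41)) = -16018 - (23277 - (-2)*(-41)) = -16018 - (23277 - 1*82) = -16018 - (23277 - 82) = -16018 - 1*23195 = -16018 - 23195 = -39213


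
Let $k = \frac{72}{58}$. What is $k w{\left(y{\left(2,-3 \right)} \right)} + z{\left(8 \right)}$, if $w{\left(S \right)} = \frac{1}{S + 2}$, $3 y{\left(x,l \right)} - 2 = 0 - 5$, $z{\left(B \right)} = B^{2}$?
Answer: $\frac{1892}{29} \approx 65.241$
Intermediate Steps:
$y{\left(x,l \right)} = -1$ ($y{\left(x,l \right)} = \frac{2}{3} + \frac{0 - 5}{3} = \frac{2}{3} + \frac{1}{3} \left(-5\right) = \frac{2}{3} - \frac{5}{3} = -1$)
$k = \frac{36}{29}$ ($k = 72 \cdot \frac{1}{58} = \frac{36}{29} \approx 1.2414$)
$w{\left(S \right)} = \frac{1}{2 + S}$
$k w{\left(y{\left(2,-3 \right)} \right)} + z{\left(8 \right)} = \frac{36}{29 \left(2 - 1\right)} + 8^{2} = \frac{36}{29 \cdot 1} + 64 = \frac{36}{29} \cdot 1 + 64 = \frac{36}{29} + 64 = \frac{1892}{29}$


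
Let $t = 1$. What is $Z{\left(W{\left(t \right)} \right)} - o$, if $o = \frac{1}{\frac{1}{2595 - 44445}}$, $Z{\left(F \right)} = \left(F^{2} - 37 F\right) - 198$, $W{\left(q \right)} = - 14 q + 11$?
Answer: $41772$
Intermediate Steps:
$W{\left(q \right)} = 11 - 14 q$
$Z{\left(F \right)} = -198 + F^{2} - 37 F$
$o = -41850$ ($o = \frac{1}{\frac{1}{-41850}} = \frac{1}{- \frac{1}{41850}} = -41850$)
$Z{\left(W{\left(t \right)} \right)} - o = \left(-198 + \left(11 - 14\right)^{2} - 37 \left(11 - 14\right)\right) - -41850 = \left(-198 + \left(11 - 14\right)^{2} - 37 \left(11 - 14\right)\right) + 41850 = \left(-198 + \left(-3\right)^{2} - -111\right) + 41850 = \left(-198 + 9 + 111\right) + 41850 = -78 + 41850 = 41772$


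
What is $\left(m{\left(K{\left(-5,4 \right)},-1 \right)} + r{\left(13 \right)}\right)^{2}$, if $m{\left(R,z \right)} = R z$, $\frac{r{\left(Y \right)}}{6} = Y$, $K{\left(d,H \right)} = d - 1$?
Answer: $7056$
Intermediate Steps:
$K{\left(d,H \right)} = -1 + d$
$r{\left(Y \right)} = 6 Y$
$\left(m{\left(K{\left(-5,4 \right)},-1 \right)} + r{\left(13 \right)}\right)^{2} = \left(\left(-1 - 5\right) \left(-1\right) + 6 \cdot 13\right)^{2} = \left(\left(-6\right) \left(-1\right) + 78\right)^{2} = \left(6 + 78\right)^{2} = 84^{2} = 7056$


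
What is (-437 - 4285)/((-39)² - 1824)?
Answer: 1574/101 ≈ 15.584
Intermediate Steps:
(-437 - 4285)/((-39)² - 1824) = -4722/(1521 - 1824) = -4722/(-303) = -4722*(-1/303) = 1574/101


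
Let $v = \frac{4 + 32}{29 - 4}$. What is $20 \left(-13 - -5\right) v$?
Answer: $- \frac{1152}{5} \approx -230.4$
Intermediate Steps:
$v = \frac{36}{25} \approx 1.44$
$20 \left(-13 - -5\right) v = 20 \left(-13 - -5\right) \frac{36}{25} = 20 \left(-13 + 5\right) \frac{36}{25} = 20 \left(-8\right) \frac{36}{25} = \left(-160\right) \frac{36}{25} = - \frac{1152}{5}$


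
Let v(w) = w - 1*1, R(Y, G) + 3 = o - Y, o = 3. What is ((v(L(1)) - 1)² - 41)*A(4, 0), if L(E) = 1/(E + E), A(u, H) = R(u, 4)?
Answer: 155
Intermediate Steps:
R(Y, G) = -Y (R(Y, G) = -3 + (3 - Y) = -Y)
A(u, H) = -u
L(E) = 1/(2*E)
v(w) = -1 + w (v(w) = w - 1 = -1 + w)
((v(L(1)) - 1)² - 41)*A(4, 0) = (((-1 + (½)/1) - 1)² - 41)*(-1*4) = (((-1 + (½)*1) - 1)² - 41)*(-4) = (((-1 + ½) - 1)² - 41)*(-4) = ((-½ - 1)² - 41)*(-4) = ((-3/2)² - 41)*(-4) = (9/4 - 41)*(-4) = -155/4*(-4) = 155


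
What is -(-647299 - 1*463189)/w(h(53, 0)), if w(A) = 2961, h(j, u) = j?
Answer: 1110488/2961 ≈ 375.04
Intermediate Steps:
-(-647299 - 1*463189)/w(h(53, 0)) = -(-647299 - 1*463189)/2961 = -(-647299 - 463189)/2961 = -(-1110488)/2961 = -1*(-1110488/2961) = 1110488/2961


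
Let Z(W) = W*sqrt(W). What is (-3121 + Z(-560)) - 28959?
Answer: -32080 - 2240*I*sqrt(35) ≈ -32080.0 - 13252.0*I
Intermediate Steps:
Z(W) = W**(3/2)
(-3121 + Z(-560)) - 28959 = (-3121 + (-560)**(3/2)) - 28959 = (-3121 - 2240*I*sqrt(35)) - 28959 = -32080 - 2240*I*sqrt(35)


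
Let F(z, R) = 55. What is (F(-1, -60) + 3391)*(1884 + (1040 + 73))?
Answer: 10327662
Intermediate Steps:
(F(-1, -60) + 3391)*(1884 + (1040 + 73)) = (55 + 3391)*(1884 + (1040 + 73)) = 3446*(1884 + 1113) = 3446*2997 = 10327662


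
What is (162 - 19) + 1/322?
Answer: 46047/322 ≈ 143.00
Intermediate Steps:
(162 - 19) + 1/322 = 143 + 1/322 = 46047/322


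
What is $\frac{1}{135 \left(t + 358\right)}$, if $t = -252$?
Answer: $\frac{1}{14310} \approx 6.9881 \cdot 10^{-5}$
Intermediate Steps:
$\frac{1}{135 \left(t + 358\right)} = \frac{1}{135 \left(-252 + 358\right)} = \frac{1}{135 \cdot 106} = \frac{1}{14310}$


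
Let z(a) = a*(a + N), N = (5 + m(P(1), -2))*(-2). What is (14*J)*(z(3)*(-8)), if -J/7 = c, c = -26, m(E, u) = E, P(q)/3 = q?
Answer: 794976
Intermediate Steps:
P(q) = 3*q
J = 182 (J = -7*(-26) = 182)
N = -16 (N = (5 + 3*1)*(-2) = (5 + 3)*(-2) = 8*(-2) = -16)
z(a) = a*(-16 + a) (z(a) = a*(a - 16) = a*(-16 + a))
(14*J)*(z(3)*(-8)) = (14*182)*((3*(-16 + 3))*(-8)) = 2548*((3*(-13))*(-8)) = 2548*(-39*(-8)) = 2548*312 = 794976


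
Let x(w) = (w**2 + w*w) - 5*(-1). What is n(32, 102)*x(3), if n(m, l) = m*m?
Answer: 23552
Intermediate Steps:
n(m, l) = m**2
x(w) = 5 + 2*w**2 (x(w) = (w**2 + w**2) + 5 = 2*w**2 + 5 = 5 + 2*w**2)
n(32, 102)*x(3) = 32**2*(5 + 2*3**2) = 1024*(5 + 2*9) = 1024*(5 + 18) = 1024*23 = 23552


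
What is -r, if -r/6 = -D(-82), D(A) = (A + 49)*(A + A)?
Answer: -32472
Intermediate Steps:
D(A) = 2*A*(49 + A) (D(A) = (49 + A)*(2*A) = 2*A*(49 + A))
r = 32472 (r = -(-6)*2*(-82)*(49 - 82) = -(-6)*2*(-82)*(-33) = -(-6)*5412 = -6*(-5412) = 32472)
-r = -1*32472 = -32472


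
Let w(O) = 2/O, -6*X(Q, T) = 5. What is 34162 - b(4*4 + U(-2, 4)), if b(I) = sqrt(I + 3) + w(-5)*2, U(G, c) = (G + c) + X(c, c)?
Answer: 170814/5 - 11*sqrt(6)/6 ≈ 34158.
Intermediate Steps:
X(Q, T) = -5/6 (X(Q, T) = -1/6*5 = -5/6)
U(G, c) = -5/6 + G + c (U(G, c) = (G + c) - 5/6 = -5/6 + G + c)
b(I) = -4/5 + sqrt(3 + I) (b(I) = sqrt(I + 3) + (2/(-5))*2 = sqrt(3 + I) + (2*(-1/5))*2 = sqrt(3 + I) - 2/5*2 = sqrt(3 + I) - 4/5 = -4/5 + sqrt(3 + I))
34162 - b(4*4 + U(-2, 4)) = 34162 - (-4/5 + sqrt(3 + (4*4 + (-5/6 - 2 + 4)))) = 34162 - (-4/5 + sqrt(3 + (16 + 7/6))) = 34162 - (-4/5 + sqrt(3 + 103/6)) = 34162 - (-4/5 + sqrt(121/6)) = 34162 - (-4/5 + 11*sqrt(6)/6) = 34162 + (4/5 - 11*sqrt(6)/6) = 170814/5 - 11*sqrt(6)/6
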